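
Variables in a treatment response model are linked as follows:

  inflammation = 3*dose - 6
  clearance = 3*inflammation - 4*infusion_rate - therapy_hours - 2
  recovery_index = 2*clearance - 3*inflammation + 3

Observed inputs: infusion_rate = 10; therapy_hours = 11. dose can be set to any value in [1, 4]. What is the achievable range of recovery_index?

-112 to -85

Substituting into the clearance equation gives clearance = 9*dose - 71.
Substituting into the recovery_index equation gives recovery_index = 9*dose - 121.
Linear in dose, so extremes are at the endpoints: dose = 1 gives recovery_index = -112; dose = 4 gives recovery_index = -85.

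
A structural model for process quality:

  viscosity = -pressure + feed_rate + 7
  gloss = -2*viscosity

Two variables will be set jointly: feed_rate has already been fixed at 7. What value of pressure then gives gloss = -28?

With feed_rate held at 7:
Substituting into the viscosity equation gives viscosity = -pressure + 14.
Substituting into the gloss equation gives gloss = 2*pressure - 28.
Solve 2*pressure - 28 = -28: pressure = (-28 + 28) / 2 = 0.

pressure = 0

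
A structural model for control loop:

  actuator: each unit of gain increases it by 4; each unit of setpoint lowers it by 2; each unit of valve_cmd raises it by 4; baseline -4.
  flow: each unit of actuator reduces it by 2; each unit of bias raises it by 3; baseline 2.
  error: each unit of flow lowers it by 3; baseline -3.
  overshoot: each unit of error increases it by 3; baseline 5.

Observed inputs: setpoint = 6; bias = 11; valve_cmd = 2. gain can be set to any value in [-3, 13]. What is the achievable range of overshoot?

-679 to 473

Substituting into the actuator equation gives actuator = 4*gain - 8.
Substituting into the flow equation gives flow = -8*gain + 51.
error becomes 24*gain - 156.
Substituting into the overshoot equation gives overshoot = 72*gain - 463.
Linear in gain, so extremes are at the endpoints: gain = -3 gives overshoot = -679; gain = 13 gives overshoot = 473.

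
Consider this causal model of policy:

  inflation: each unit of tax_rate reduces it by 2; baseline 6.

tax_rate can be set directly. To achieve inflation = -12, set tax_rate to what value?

Solve -2*tax_rate + 6 = -12: tax_rate = (-12 - 6) / -2 = 9.

tax_rate = 9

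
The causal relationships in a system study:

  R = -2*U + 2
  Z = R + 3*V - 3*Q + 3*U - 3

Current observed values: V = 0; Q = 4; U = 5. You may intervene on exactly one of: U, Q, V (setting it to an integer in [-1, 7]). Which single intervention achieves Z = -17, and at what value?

set Q = 7

Intervening on U: Z = U - 13. Reaching -17 requires U = -4, outside [-1, 7].
Intervening on Q: with other inputs at their observed values, Z = -3*Q + 4. Solving for -17 gives Q = 7, within [-1, 7].
Intervening on V: Z = 3*V - 8. Reaching -17 requires V = -3, outside [-1, 7].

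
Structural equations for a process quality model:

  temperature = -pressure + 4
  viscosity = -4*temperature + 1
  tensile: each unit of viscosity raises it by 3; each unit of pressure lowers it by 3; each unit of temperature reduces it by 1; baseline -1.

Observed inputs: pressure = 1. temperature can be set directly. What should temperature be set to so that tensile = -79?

Intervening on temperature fixes its value directly, overriding its dependence on pressure.
Substituting into the tensile equation gives tensile = -13*temperature - 1.
Solve -13*temperature - 1 = -79: temperature = (-79 + 1) / -13 = 6.

temperature = 6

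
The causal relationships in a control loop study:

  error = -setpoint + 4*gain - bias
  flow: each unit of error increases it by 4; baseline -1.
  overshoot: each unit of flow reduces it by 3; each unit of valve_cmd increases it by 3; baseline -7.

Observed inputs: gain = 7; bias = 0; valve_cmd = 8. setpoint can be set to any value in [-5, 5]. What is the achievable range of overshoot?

Substituting into the error equation gives error = -setpoint + 28.
Substituting into the flow equation gives flow = -4*setpoint + 111.
Substituting into the overshoot equation gives overshoot = 12*setpoint - 316.
Linear in setpoint, so extremes are at the endpoints: setpoint = -5 gives overshoot = -376; setpoint = 5 gives overshoot = -256.

-376 to -256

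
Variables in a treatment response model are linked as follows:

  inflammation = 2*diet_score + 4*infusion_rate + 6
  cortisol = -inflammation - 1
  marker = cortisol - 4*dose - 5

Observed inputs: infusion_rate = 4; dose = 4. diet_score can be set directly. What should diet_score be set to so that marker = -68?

diet_score = 12

Substituting into the inflammation equation gives inflammation = 2*diet_score + 22.
Substituting into the cortisol equation gives cortisol = -2*diet_score - 23.
Substituting into the marker equation gives marker = -2*diet_score - 44.
Solve -2*diet_score - 44 = -68: diet_score = (-68 + 44) / -2 = 12.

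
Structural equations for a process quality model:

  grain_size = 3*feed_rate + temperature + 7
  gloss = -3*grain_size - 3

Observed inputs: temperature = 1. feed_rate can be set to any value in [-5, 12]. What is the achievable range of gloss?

Substituting into the grain_size equation gives grain_size = 3*feed_rate + 8.
Substituting into the gloss equation gives gloss = -9*feed_rate - 27.
Linear in feed_rate, so extremes are at the endpoints: feed_rate = -5 gives gloss = 18; feed_rate = 12 gives gloss = -135.

-135 to 18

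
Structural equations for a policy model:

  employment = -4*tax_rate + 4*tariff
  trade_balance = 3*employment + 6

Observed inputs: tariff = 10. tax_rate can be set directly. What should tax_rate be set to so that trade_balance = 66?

Substituting into the employment equation gives employment = -4*tax_rate + 40.
Substituting into the trade_balance equation gives trade_balance = -12*tax_rate + 126.
Solve -12*tax_rate + 126 = 66: tax_rate = (66 - 126) / -12 = 5.

tax_rate = 5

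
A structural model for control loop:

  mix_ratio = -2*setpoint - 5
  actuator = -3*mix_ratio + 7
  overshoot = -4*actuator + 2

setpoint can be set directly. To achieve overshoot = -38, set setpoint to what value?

Substituting into the actuator equation gives actuator = 6*setpoint + 22.
This gives overshoot = -24*setpoint - 86.
Solve -24*setpoint - 86 = -38: setpoint = (-38 + 86) / -24 = -2.

setpoint = -2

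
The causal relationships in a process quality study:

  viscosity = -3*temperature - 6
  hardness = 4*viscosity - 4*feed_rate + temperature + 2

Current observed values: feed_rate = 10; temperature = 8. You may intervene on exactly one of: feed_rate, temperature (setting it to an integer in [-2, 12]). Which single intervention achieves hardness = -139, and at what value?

Intervening on feed_rate: hardness = -4*feed_rate - 110. Reaching -139 requires feed_rate = 29/4, not an integer.
Intervening on temperature: with other inputs at their observed values, hardness = -11*temperature - 62. Solving for -139 gives temperature = 7, within [-2, 12].

set temperature = 7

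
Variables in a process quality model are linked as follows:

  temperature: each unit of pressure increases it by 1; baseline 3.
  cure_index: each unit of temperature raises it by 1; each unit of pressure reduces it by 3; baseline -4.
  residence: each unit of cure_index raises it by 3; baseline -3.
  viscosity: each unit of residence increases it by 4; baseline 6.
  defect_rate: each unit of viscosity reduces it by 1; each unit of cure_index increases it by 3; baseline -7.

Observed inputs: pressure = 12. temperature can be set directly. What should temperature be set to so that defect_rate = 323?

Intervening on temperature fixes its value directly, overriding its dependence on pressure.
Substituting into the cure_index equation gives cure_index = temperature - 40.
This gives residence = 3*temperature - 123.
Substituting into the viscosity equation gives viscosity = 12*temperature - 486.
This gives defect_rate = -9*temperature + 359.
Solve -9*temperature + 359 = 323: temperature = (323 - 359) / -9 = 4.

temperature = 4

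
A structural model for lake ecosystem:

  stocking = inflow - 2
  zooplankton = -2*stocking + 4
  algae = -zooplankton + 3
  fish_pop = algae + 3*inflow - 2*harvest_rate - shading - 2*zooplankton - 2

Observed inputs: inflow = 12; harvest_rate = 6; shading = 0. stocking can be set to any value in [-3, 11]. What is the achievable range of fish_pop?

-5 to 79

Intervening on stocking fixes its value directly, overriding its dependence on inflow.
Substituting into the algae equation gives algae = 2*stocking - 1.
This gives fish_pop = 6*stocking + 13.
Linear in stocking, so extremes are at the endpoints: stocking = -3 gives fish_pop = -5; stocking = 11 gives fish_pop = 79.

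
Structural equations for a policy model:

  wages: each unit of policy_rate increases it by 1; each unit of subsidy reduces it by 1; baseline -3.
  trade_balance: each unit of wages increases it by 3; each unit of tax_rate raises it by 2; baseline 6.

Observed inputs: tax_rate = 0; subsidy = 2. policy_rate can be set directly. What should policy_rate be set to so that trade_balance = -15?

policy_rate = -2

Substituting into the wages equation gives wages = policy_rate - 5.
trade_balance becomes 3*policy_rate - 9.
Solve 3*policy_rate - 9 = -15: policy_rate = (-15 + 9) / 3 = -2.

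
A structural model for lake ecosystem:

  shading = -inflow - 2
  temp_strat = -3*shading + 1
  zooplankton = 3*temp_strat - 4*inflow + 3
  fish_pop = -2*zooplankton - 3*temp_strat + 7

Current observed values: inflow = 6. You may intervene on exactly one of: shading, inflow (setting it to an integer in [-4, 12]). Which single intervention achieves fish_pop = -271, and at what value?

Intervening on shading: fish_pop = 27*shading + 40. Reaching -271 requires shading = -311/27, not an integer.
Intervening on inflow: with other inputs at their observed values, fish_pop = -19*inflow - 62. Solving for -271 gives inflow = 11, within [-4, 12].

set inflow = 11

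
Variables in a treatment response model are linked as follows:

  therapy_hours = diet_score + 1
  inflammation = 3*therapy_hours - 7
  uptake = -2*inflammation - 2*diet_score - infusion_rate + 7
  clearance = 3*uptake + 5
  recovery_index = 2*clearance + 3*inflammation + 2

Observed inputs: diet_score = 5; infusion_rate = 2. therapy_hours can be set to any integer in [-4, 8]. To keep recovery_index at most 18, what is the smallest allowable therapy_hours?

therapy_hours = 1

Intervening on therapy_hours fixes its value directly, overriding its dependence on diet_score.
Substituting into the uptake equation gives uptake = -6*therapy_hours + 9.
Substituting into the clearance equation gives clearance = -18*therapy_hours + 32.
recovery_index becomes -27*therapy_hours + 45.
Require -27*therapy_hours + 45 ≤ 18, so therapy_hours ≥ 1.
The smallest integer in [-4, 8] satisfying this is 1.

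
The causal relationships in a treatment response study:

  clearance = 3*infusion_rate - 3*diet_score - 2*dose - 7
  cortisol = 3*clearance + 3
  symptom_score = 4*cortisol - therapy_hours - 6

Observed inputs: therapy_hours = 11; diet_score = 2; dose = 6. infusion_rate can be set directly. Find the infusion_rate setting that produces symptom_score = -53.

Substituting into the clearance equation gives clearance = 3*infusion_rate - 25.
cortisol becomes 9*infusion_rate - 72.
So symptom_score = 36*infusion_rate - 305.
Solve 36*infusion_rate - 305 = -53: infusion_rate = (-53 + 305) / 36 = 7.

infusion_rate = 7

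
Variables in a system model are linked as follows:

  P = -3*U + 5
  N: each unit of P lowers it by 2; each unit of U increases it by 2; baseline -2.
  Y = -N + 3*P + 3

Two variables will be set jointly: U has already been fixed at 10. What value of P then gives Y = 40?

With U held at 10:
Intervening on P fixes its value directly, overriding its dependence on U.
Substituting into the N equation gives N = -2*P + 18.
This gives Y = 5*P - 15.
Solve 5*P - 15 = 40: P = (40 + 15) / 5 = 11.

P = 11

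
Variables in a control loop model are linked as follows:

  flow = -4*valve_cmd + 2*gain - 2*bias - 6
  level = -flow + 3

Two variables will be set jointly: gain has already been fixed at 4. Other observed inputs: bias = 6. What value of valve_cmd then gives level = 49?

With gain held at 4:
Substituting into the flow equation gives flow = -4*valve_cmd - 10.
Substituting into the level equation gives level = 4*valve_cmd + 13.
Solve 4*valve_cmd + 13 = 49: valve_cmd = (49 - 13) / 4 = 9.

valve_cmd = 9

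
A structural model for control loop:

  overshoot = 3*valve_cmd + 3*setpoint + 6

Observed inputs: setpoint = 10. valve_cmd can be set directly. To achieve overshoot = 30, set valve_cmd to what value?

valve_cmd = -2

Substituting into the overshoot equation gives overshoot = 3*valve_cmd + 36.
Solve 3*valve_cmd + 36 = 30: valve_cmd = (30 - 36) / 3 = -2.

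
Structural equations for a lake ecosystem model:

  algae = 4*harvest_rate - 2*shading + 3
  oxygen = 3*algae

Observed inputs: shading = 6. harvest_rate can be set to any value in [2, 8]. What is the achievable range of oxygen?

-3 to 69

Substituting into the algae equation gives algae = 4*harvest_rate - 9.
So oxygen = 12*harvest_rate - 27.
Linear in harvest_rate, so extremes are at the endpoints: harvest_rate = 2 gives oxygen = -3; harvest_rate = 8 gives oxygen = 69.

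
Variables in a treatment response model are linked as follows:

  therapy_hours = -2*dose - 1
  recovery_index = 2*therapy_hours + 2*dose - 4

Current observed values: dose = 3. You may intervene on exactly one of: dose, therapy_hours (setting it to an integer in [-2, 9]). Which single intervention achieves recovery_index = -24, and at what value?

set dose = 9

Intervening on dose: with other inputs at their observed values, recovery_index = -2*dose - 6. Solving for -24 gives dose = 9, within [-2, 9].
Intervening on therapy_hours: recovery_index = 2*therapy_hours + 2. Reaching -24 requires therapy_hours = -13, outside [-2, 9].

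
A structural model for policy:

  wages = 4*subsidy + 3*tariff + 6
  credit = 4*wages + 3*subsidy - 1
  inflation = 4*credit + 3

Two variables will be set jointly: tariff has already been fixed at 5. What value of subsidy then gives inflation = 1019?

subsidy = 9

With tariff held at 5:
Substituting into the wages equation gives wages = 4*subsidy + 21.
credit becomes 19*subsidy + 83.
So inflation = 76*subsidy + 335.
Solve 76*subsidy + 335 = 1019: subsidy = (1019 - 335) / 76 = 9.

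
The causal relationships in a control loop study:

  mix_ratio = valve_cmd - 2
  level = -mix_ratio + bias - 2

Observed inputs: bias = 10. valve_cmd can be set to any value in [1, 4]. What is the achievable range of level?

6 to 9

Substituting into the level equation gives level = -valve_cmd + 10.
Linear in valve_cmd, so extremes are at the endpoints: valve_cmd = 1 gives level = 9; valve_cmd = 4 gives level = 6.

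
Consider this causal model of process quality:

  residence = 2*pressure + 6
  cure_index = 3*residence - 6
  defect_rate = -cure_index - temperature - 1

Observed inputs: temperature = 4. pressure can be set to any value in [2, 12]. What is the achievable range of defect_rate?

Substituting into the cure_index equation gives cure_index = 6*pressure + 12.
So defect_rate = -6*pressure - 17.
Linear in pressure, so extremes are at the endpoints: pressure = 2 gives defect_rate = -29; pressure = 12 gives defect_rate = -89.

-89 to -29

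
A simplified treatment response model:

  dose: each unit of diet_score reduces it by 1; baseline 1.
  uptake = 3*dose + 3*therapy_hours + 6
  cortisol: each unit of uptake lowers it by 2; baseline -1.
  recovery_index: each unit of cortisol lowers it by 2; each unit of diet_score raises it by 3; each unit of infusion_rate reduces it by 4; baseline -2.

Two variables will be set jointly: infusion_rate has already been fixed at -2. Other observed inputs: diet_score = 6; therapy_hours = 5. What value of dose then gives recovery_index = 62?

dose = -4

With infusion_rate held at -2:
Intervening on dose fixes its value directly, overriding its dependence on diet_score.
Substituting into the uptake equation gives uptake = 3*dose + 21.
cortisol becomes -6*dose - 43.
So recovery_index = 12*dose + 110.
Solve 12*dose + 110 = 62: dose = (62 - 110) / 12 = -4.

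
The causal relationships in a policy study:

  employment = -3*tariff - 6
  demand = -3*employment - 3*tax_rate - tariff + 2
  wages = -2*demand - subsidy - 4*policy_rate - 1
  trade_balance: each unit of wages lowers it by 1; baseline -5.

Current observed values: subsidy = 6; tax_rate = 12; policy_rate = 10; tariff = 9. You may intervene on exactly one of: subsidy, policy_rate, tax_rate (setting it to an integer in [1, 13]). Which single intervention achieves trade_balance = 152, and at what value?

set subsidy = 4

Intervening on subsidy: with other inputs at their observed values, trade_balance = subsidy + 148. Solving for 152 gives subsidy = 4, within [1, 13].
Intervening on policy_rate: trade_balance = 4*policy_rate + 114. Reaching 152 requires policy_rate = 19/2, not an integer.
Intervening on tax_rate: trade_balance = -6*tax_rate + 226. Reaching 152 requires tax_rate = 37/3, not an integer.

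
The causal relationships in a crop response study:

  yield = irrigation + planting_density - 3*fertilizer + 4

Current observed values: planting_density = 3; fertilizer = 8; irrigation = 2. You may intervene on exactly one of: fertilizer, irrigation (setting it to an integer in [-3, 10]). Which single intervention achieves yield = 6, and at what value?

Intervening on fertilizer: with other inputs at their observed values, yield = -3*fertilizer + 9. Solving for 6 gives fertilizer = 1, within [-3, 10].
Intervening on irrigation: yield = irrigation - 17. Reaching 6 requires irrigation = 23, outside [-3, 10].

set fertilizer = 1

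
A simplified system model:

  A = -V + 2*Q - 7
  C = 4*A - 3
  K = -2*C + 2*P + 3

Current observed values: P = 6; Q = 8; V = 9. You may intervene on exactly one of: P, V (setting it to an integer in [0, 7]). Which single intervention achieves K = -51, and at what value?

set V = 0

Intervening on P: K = 2*P + 9. Reaching -51 requires P = -30, outside [0, 7].
Intervening on V: with other inputs at their observed values, K = 8*V - 51. Solving for -51 gives V = 0, within [0, 7].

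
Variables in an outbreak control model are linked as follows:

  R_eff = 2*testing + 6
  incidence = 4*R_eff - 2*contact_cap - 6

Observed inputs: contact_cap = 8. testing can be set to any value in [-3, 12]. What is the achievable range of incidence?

Substituting into the incidence equation gives incidence = 8*testing + 2.
Linear in testing, so extremes are at the endpoints: testing = -3 gives incidence = -22; testing = 12 gives incidence = 98.

-22 to 98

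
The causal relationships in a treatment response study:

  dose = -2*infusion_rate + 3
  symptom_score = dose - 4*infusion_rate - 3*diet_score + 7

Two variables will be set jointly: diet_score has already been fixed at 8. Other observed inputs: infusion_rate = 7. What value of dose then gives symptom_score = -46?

dose = -1

With diet_score held at 8:
Intervening on dose fixes its value directly, overriding its dependence on infusion_rate.
Substituting into the symptom_score equation gives symptom_score = dose - 45.
Solve dose - 45 = -46: dose = (-46 + 45) / 1 = -1.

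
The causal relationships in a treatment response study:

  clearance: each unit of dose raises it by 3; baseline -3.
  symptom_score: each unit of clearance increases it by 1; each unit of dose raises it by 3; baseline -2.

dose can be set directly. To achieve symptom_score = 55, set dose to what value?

dose = 10

Substituting into the symptom_score equation gives symptom_score = 6*dose - 5.
Solve 6*dose - 5 = 55: dose = (55 + 5) / 6 = 10.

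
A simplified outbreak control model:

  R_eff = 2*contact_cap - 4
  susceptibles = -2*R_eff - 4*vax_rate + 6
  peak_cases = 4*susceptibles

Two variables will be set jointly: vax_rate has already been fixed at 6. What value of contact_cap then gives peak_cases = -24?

With vax_rate held at 6:
Substituting into the susceptibles equation gives susceptibles = -4*contact_cap - 10.
peak_cases becomes -16*contact_cap - 40.
Solve -16*contact_cap - 40 = -24: contact_cap = (-24 + 40) / -16 = -1.

contact_cap = -1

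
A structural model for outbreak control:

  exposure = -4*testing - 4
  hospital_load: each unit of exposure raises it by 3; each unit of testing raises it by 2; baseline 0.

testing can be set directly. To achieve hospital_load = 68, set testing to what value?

Substituting into the hospital_load equation gives hospital_load = -10*testing - 12.
Solve -10*testing - 12 = 68: testing = (68 + 12) / -10 = -8.

testing = -8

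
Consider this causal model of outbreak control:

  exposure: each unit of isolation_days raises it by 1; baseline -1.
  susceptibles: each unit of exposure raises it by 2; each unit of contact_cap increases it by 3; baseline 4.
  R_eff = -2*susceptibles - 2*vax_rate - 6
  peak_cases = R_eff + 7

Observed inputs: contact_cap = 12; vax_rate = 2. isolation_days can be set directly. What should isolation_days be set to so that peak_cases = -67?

Substituting into the susceptibles equation gives susceptibles = 2*isolation_days + 38.
Substituting into the R_eff equation gives R_eff = -4*isolation_days - 86.
peak_cases becomes -4*isolation_days - 79.
Solve -4*isolation_days - 79 = -67: isolation_days = (-67 + 79) / -4 = -3.

isolation_days = -3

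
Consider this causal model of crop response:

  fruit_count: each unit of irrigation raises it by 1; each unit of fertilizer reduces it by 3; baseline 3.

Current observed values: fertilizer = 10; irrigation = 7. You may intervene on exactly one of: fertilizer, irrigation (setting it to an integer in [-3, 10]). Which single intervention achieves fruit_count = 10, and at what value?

Intervening on fertilizer: with other inputs at their observed values, fruit_count = -3*fertilizer + 10. Solving for 10 gives fertilizer = 0, within [-3, 10].
Intervening on irrigation: fruit_count = irrigation - 27. Reaching 10 requires irrigation = 37, outside [-3, 10].

set fertilizer = 0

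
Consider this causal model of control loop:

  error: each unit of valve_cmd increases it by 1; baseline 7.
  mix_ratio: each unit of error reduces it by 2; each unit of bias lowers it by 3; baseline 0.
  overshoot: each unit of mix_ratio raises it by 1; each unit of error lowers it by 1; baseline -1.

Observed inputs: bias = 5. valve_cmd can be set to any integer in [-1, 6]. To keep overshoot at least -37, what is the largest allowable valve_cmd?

Substituting into the mix_ratio equation gives mix_ratio = -2*valve_cmd - 29.
Substituting into the overshoot equation gives overshoot = -3*valve_cmd - 37.
Require -3*valve_cmd - 37 ≥ -37, so valve_cmd ≤ 0.
The largest integer in [-1, 6] satisfying this is 0.

valve_cmd = 0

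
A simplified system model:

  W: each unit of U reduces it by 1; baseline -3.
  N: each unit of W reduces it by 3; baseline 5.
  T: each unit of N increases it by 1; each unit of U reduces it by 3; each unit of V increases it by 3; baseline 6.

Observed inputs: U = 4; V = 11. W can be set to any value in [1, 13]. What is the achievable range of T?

Intervening on W fixes its value directly, overriding its dependence on U.
Substituting into the T equation gives T = -3*W + 32.
Linear in W, so extremes are at the endpoints: W = 1 gives T = 29; W = 13 gives T = -7.

-7 to 29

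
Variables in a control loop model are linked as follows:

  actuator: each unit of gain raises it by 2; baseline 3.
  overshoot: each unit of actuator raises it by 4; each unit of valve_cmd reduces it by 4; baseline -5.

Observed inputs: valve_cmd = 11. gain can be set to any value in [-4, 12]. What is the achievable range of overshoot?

Substituting into the overshoot equation gives overshoot = 8*gain - 37.
Linear in gain, so extremes are at the endpoints: gain = -4 gives overshoot = -69; gain = 12 gives overshoot = 59.

-69 to 59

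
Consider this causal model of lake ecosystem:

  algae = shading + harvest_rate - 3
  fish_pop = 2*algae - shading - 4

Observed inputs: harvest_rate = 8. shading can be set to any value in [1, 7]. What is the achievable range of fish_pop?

Substituting into the algae equation gives algae = shading + 5.
Substituting into the fish_pop equation gives fish_pop = shading + 6.
Linear in shading, so extremes are at the endpoints: shading = 1 gives fish_pop = 7; shading = 7 gives fish_pop = 13.

7 to 13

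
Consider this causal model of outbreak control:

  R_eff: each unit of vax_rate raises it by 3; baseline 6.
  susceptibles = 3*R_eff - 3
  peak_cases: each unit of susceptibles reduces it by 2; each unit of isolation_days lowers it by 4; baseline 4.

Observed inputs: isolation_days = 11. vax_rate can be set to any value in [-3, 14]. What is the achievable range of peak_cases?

-322 to -16

Substituting into the susceptibles equation gives susceptibles = 9*vax_rate + 15.
So peak_cases = -18*vax_rate - 70.
Linear in vax_rate, so extremes are at the endpoints: vax_rate = -3 gives peak_cases = -16; vax_rate = 14 gives peak_cases = -322.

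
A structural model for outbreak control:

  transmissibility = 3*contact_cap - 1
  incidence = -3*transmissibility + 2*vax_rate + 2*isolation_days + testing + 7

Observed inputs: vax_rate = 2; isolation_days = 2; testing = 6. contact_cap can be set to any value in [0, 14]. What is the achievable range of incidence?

Substituting into the incidence equation gives incidence = -9*contact_cap + 24.
Linear in contact_cap, so extremes are at the endpoints: contact_cap = 0 gives incidence = 24; contact_cap = 14 gives incidence = -102.

-102 to 24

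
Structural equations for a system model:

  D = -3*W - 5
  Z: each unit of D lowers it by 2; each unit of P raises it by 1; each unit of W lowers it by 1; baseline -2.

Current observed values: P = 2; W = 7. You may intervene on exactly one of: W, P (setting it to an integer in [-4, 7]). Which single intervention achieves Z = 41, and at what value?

Intervening on W: Z = 5*W + 10. Reaching 41 requires W = 31/5, not an integer.
Intervening on P: with other inputs at their observed values, Z = P + 43. Solving for 41 gives P = -2, within [-4, 7].

set P = -2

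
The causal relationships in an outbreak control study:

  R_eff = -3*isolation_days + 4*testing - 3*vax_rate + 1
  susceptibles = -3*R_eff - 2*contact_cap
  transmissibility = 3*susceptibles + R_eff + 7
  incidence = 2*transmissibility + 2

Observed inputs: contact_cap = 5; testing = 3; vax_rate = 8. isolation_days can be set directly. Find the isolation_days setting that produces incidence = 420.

Substituting into the R_eff equation gives R_eff = -3*isolation_days - 11.
Substituting into the susceptibles equation gives susceptibles = 9*isolation_days + 23.
So transmissibility = 24*isolation_days + 65.
incidence becomes 48*isolation_days + 132.
Solve 48*isolation_days + 132 = 420: isolation_days = (420 - 132) / 48 = 6.

isolation_days = 6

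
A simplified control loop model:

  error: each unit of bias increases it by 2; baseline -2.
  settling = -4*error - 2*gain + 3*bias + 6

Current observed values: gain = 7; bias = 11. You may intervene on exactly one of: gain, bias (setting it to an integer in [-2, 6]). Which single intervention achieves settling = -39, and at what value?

set gain = -1

Intervening on gain: with other inputs at their observed values, settling = -2*gain - 41. Solving for -39 gives gain = -1, within [-2, 6].
Intervening on bias: settling = -5*bias. Reaching -39 requires bias = 39/5, not an integer.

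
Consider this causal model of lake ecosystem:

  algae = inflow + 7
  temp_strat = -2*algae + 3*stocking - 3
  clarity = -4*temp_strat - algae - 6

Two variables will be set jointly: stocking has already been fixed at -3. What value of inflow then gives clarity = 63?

inflow = -4

With stocking held at -3:
Substituting into the temp_strat equation gives temp_strat = -2*inflow - 26.
So clarity = 7*inflow + 91.
Solve 7*inflow + 91 = 63: inflow = (63 - 91) / 7 = -4.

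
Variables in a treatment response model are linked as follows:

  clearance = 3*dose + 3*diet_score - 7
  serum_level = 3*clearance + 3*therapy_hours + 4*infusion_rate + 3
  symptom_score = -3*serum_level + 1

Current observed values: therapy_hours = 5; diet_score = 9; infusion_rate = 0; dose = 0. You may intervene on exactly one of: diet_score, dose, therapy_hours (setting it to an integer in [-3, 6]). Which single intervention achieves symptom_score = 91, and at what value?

Intervening on diet_score: with other inputs at their observed values, symptom_score = -27*diet_score + 10. Solving for 91 gives diet_score = -3, within [-3, 6].
Intervening on dose: symptom_score = -27*dose - 233. Reaching 91 requires dose = -12, outside [-3, 6].
Intervening on therapy_hours: symptom_score = -9*therapy_hours - 188. Reaching 91 requires therapy_hours = -31, outside [-3, 6].

set diet_score = -3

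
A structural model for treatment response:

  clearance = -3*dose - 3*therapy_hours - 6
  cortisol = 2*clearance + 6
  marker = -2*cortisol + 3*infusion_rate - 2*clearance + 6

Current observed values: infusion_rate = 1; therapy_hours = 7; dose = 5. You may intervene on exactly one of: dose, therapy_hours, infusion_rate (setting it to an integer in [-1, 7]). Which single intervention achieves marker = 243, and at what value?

set infusion_rate = -1

Intervening on dose: marker = 18*dose + 159. Reaching 243 requires dose = 14/3, not an integer.
Intervening on therapy_hours: marker = 18*therapy_hours + 123. Reaching 243 requires therapy_hours = 20/3, not an integer.
Intervening on infusion_rate: with other inputs at their observed values, marker = 3*infusion_rate + 246. Solving for 243 gives infusion_rate = -1, within [-1, 7].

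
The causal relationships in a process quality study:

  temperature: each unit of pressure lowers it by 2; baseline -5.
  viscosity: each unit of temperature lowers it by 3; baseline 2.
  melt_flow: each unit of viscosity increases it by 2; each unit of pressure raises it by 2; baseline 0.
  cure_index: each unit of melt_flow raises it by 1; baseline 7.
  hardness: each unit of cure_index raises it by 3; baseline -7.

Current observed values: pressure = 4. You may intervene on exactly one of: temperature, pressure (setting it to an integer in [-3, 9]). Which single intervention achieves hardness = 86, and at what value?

set temperature = -2

Intervening on temperature: with other inputs at their observed values, hardness = -18*temperature + 50. Solving for 86 gives temperature = -2, within [-3, 9].
Intervening on pressure: hardness = 42*pressure + 116. Reaching 86 requires pressure = -5/7, not an integer.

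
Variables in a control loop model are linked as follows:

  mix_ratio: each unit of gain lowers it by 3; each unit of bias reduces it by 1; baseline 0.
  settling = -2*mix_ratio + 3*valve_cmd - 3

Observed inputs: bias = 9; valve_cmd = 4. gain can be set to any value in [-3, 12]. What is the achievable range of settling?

9 to 99

Substituting into the mix_ratio equation gives mix_ratio = -3*gain - 9.
Substituting into the settling equation gives settling = 6*gain + 27.
Linear in gain, so extremes are at the endpoints: gain = -3 gives settling = 9; gain = 12 gives settling = 99.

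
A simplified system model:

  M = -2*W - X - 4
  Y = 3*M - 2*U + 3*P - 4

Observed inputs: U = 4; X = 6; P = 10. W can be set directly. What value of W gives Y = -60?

W = 8

Substituting into the M equation gives M = -2*W - 10.
Substituting into the Y equation gives Y = -6*W - 12.
Solve -6*W - 12 = -60: W = (-60 + 12) / -6 = 8.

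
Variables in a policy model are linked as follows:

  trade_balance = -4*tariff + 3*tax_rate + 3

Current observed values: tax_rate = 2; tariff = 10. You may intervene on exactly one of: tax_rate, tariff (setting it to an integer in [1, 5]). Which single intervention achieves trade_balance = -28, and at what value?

set tax_rate = 3

Intervening on tax_rate: with other inputs at their observed values, trade_balance = 3*tax_rate - 37. Solving for -28 gives tax_rate = 3, within [1, 5].
Intervening on tariff: trade_balance = -4*tariff + 9. Reaching -28 requires tariff = 37/4, not an integer.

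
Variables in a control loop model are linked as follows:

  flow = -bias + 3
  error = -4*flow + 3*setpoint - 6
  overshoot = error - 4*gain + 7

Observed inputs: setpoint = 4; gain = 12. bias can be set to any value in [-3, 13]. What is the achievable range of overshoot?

-59 to 5

Substituting into the error equation gives error = 4*bias - 6.
So overshoot = 4*bias - 47.
Linear in bias, so extremes are at the endpoints: bias = -3 gives overshoot = -59; bias = 13 gives overshoot = 5.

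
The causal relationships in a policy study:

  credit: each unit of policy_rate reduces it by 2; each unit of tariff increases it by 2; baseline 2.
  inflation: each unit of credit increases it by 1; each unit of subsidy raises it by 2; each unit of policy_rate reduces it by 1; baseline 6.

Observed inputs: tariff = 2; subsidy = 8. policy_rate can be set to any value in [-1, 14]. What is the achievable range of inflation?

Substituting into the credit equation gives credit = -2*policy_rate + 6.
So inflation = -3*policy_rate + 28.
Linear in policy_rate, so extremes are at the endpoints: policy_rate = -1 gives inflation = 31; policy_rate = 14 gives inflation = -14.

-14 to 31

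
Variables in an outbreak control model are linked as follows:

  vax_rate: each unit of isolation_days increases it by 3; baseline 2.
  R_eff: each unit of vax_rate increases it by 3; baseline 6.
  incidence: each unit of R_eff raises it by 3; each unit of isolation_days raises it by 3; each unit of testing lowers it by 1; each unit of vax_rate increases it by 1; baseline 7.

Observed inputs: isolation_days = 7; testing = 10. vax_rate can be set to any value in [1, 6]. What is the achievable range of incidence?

Intervening on vax_rate fixes its value directly, overriding its dependence on isolation_days.
Substituting into the incidence equation gives incidence = 10*vax_rate + 36.
Linear in vax_rate, so extremes are at the endpoints: vax_rate = 1 gives incidence = 46; vax_rate = 6 gives incidence = 96.

46 to 96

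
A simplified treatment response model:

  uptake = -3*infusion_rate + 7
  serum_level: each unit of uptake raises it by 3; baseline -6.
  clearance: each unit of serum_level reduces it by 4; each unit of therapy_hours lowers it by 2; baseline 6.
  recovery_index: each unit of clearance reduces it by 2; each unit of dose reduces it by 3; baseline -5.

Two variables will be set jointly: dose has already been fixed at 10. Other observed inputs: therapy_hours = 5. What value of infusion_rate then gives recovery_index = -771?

With dose held at 10:
Substituting into the serum_level equation gives serum_level = -9*infusion_rate + 15.
So clearance = 36*infusion_rate - 64.
This gives recovery_index = -72*infusion_rate + 93.
Solve -72*infusion_rate + 93 = -771: infusion_rate = (-771 - 93) / -72 = 12.

infusion_rate = 12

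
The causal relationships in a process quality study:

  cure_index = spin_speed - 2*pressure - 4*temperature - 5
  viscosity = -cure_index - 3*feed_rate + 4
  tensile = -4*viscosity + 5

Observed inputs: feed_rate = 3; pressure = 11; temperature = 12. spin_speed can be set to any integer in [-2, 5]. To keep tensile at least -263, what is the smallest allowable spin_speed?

Substituting into the cure_index equation gives cure_index = spin_speed - 75.
Substituting into the viscosity equation gives viscosity = -spin_speed + 70.
This gives tensile = 4*spin_speed - 275.
Require 4*spin_speed - 275 ≥ -263, so spin_speed ≥ 3.
The smallest integer in [-2, 5] satisfying this is 3.

spin_speed = 3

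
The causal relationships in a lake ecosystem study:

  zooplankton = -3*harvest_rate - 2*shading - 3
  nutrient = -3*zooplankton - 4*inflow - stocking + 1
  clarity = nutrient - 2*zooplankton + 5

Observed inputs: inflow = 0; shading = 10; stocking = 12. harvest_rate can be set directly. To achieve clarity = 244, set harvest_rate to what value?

harvest_rate = 9

Substituting into the zooplankton equation gives zooplankton = -3*harvest_rate - 23.
nutrient becomes 9*harvest_rate + 58.
Substituting into the clarity equation gives clarity = 15*harvest_rate + 109.
Solve 15*harvest_rate + 109 = 244: harvest_rate = (244 - 109) / 15 = 9.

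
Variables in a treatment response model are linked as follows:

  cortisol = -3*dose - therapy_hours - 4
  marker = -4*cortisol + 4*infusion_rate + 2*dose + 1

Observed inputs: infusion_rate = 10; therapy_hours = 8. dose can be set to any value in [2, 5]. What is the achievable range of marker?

Substituting into the cortisol equation gives cortisol = -3*dose - 12.
Substituting into the marker equation gives marker = 14*dose + 89.
Linear in dose, so extremes are at the endpoints: dose = 2 gives marker = 117; dose = 5 gives marker = 159.

117 to 159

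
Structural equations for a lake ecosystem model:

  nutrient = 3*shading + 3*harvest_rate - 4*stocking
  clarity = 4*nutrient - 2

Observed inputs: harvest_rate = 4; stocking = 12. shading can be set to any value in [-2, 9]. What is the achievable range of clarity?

Substituting into the nutrient equation gives nutrient = 3*shading - 36.
clarity becomes 12*shading - 146.
Linear in shading, so extremes are at the endpoints: shading = -2 gives clarity = -170; shading = 9 gives clarity = -38.

-170 to -38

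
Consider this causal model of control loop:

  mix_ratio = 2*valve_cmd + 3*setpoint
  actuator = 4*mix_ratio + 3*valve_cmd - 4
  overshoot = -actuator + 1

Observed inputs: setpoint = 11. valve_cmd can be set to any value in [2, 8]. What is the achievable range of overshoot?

Substituting into the mix_ratio equation gives mix_ratio = 2*valve_cmd + 33.
Substituting into the actuator equation gives actuator = 11*valve_cmd + 128.
Substituting into the overshoot equation gives overshoot = -11*valve_cmd - 127.
Linear in valve_cmd, so extremes are at the endpoints: valve_cmd = 2 gives overshoot = -149; valve_cmd = 8 gives overshoot = -215.

-215 to -149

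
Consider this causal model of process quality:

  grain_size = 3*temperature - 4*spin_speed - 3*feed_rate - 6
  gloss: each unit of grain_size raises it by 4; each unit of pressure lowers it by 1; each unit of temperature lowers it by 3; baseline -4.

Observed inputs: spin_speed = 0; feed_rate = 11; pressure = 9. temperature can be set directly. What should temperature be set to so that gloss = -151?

Substituting into the grain_size equation gives grain_size = 3*temperature - 39.
Substituting into the gloss equation gives gloss = 9*temperature - 169.
Solve 9*temperature - 169 = -151: temperature = (-151 + 169) / 9 = 2.

temperature = 2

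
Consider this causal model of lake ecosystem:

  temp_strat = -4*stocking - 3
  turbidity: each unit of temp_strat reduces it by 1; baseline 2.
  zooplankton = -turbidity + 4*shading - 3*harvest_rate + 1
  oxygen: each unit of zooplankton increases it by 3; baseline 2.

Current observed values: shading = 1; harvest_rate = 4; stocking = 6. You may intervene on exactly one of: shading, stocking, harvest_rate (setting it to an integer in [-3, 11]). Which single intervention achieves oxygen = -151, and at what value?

set harvest_rate = 9

Intervening on shading: oxygen = 12*shading - 118. Reaching -151 requires shading = -11/4, not an integer.
Intervening on stocking: oxygen = -12*stocking - 34. Reaching -151 requires stocking = 39/4, not an integer.
Intervening on harvest_rate: with other inputs at their observed values, oxygen = -9*harvest_rate - 70. Solving for -151 gives harvest_rate = 9, within [-3, 11].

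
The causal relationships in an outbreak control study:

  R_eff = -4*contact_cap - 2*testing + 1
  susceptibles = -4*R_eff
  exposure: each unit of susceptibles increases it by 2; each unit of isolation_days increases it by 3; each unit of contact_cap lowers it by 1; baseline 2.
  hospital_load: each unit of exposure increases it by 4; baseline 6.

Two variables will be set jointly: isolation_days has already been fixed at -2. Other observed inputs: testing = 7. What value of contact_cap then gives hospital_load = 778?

contact_cap = 3

With isolation_days held at -2:
Substituting into the R_eff equation gives R_eff = -4*contact_cap - 13.
susceptibles becomes 16*contact_cap + 52.
Substituting into the exposure equation gives exposure = 31*contact_cap + 100.
Substituting into the hospital_load equation gives hospital_load = 124*contact_cap + 406.
Solve 124*contact_cap + 406 = 778: contact_cap = (778 - 406) / 124 = 3.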